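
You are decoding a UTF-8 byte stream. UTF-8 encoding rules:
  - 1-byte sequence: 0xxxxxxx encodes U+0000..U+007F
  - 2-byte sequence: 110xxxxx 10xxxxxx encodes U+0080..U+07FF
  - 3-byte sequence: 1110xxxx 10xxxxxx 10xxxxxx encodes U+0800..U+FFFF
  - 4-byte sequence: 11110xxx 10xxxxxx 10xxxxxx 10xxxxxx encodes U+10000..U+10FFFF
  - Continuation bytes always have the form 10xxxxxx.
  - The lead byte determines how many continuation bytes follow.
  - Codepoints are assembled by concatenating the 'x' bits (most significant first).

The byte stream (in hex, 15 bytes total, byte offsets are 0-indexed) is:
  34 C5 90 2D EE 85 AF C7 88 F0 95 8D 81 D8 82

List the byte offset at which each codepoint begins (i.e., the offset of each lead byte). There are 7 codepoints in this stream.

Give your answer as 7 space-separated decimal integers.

Answer: 0 1 3 4 7 9 13

Derivation:
Byte[0]=34: 1-byte ASCII. cp=U+0034
Byte[1]=C5: 2-byte lead, need 1 cont bytes. acc=0x5
Byte[2]=90: continuation. acc=(acc<<6)|0x10=0x150
Completed: cp=U+0150 (starts at byte 1)
Byte[3]=2D: 1-byte ASCII. cp=U+002D
Byte[4]=EE: 3-byte lead, need 2 cont bytes. acc=0xE
Byte[5]=85: continuation. acc=(acc<<6)|0x05=0x385
Byte[6]=AF: continuation. acc=(acc<<6)|0x2F=0xE16F
Completed: cp=U+E16F (starts at byte 4)
Byte[7]=C7: 2-byte lead, need 1 cont bytes. acc=0x7
Byte[8]=88: continuation. acc=(acc<<6)|0x08=0x1C8
Completed: cp=U+01C8 (starts at byte 7)
Byte[9]=F0: 4-byte lead, need 3 cont bytes. acc=0x0
Byte[10]=95: continuation. acc=(acc<<6)|0x15=0x15
Byte[11]=8D: continuation. acc=(acc<<6)|0x0D=0x54D
Byte[12]=81: continuation. acc=(acc<<6)|0x01=0x15341
Completed: cp=U+15341 (starts at byte 9)
Byte[13]=D8: 2-byte lead, need 1 cont bytes. acc=0x18
Byte[14]=82: continuation. acc=(acc<<6)|0x02=0x602
Completed: cp=U+0602 (starts at byte 13)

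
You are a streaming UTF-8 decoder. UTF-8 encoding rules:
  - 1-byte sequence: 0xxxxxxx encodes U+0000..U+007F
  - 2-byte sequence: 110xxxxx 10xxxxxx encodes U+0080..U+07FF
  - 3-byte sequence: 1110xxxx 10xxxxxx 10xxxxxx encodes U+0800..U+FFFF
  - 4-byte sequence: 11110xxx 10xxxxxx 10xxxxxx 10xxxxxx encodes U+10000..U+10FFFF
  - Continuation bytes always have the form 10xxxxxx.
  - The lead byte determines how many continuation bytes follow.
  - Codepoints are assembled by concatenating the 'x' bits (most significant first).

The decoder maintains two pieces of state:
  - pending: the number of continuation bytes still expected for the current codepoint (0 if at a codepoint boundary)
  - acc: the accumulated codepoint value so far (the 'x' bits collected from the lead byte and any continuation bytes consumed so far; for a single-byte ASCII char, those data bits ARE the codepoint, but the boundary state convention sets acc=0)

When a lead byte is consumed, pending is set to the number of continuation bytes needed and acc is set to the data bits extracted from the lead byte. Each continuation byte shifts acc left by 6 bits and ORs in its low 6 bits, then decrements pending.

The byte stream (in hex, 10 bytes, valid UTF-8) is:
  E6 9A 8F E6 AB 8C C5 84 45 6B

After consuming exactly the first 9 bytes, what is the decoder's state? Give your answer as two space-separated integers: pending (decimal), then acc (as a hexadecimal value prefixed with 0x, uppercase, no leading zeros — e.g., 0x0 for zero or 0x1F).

Byte[0]=E6: 3-byte lead. pending=2, acc=0x6
Byte[1]=9A: continuation. acc=(acc<<6)|0x1A=0x19A, pending=1
Byte[2]=8F: continuation. acc=(acc<<6)|0x0F=0x668F, pending=0
Byte[3]=E6: 3-byte lead. pending=2, acc=0x6
Byte[4]=AB: continuation. acc=(acc<<6)|0x2B=0x1AB, pending=1
Byte[5]=8C: continuation. acc=(acc<<6)|0x0C=0x6ACC, pending=0
Byte[6]=C5: 2-byte lead. pending=1, acc=0x5
Byte[7]=84: continuation. acc=(acc<<6)|0x04=0x144, pending=0
Byte[8]=45: 1-byte. pending=0, acc=0x0

Answer: 0 0x0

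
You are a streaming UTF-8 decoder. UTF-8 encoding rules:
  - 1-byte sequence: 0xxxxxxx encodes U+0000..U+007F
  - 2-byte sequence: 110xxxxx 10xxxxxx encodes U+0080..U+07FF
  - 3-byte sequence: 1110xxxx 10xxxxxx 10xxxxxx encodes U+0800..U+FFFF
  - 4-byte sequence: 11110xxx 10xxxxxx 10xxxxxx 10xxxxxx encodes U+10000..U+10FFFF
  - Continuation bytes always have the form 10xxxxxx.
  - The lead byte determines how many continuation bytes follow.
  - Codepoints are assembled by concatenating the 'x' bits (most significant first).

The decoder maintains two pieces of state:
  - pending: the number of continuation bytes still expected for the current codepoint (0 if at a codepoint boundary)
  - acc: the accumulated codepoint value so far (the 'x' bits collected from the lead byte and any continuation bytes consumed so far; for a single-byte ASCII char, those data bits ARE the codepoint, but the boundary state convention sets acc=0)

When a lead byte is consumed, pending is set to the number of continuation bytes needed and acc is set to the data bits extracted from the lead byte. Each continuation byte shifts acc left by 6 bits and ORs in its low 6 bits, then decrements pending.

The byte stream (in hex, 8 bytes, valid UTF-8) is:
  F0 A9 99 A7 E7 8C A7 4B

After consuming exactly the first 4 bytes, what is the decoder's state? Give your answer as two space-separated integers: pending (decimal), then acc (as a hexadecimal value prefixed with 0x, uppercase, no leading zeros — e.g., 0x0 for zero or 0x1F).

Byte[0]=F0: 4-byte lead. pending=3, acc=0x0
Byte[1]=A9: continuation. acc=(acc<<6)|0x29=0x29, pending=2
Byte[2]=99: continuation. acc=(acc<<6)|0x19=0xA59, pending=1
Byte[3]=A7: continuation. acc=(acc<<6)|0x27=0x29667, pending=0

Answer: 0 0x29667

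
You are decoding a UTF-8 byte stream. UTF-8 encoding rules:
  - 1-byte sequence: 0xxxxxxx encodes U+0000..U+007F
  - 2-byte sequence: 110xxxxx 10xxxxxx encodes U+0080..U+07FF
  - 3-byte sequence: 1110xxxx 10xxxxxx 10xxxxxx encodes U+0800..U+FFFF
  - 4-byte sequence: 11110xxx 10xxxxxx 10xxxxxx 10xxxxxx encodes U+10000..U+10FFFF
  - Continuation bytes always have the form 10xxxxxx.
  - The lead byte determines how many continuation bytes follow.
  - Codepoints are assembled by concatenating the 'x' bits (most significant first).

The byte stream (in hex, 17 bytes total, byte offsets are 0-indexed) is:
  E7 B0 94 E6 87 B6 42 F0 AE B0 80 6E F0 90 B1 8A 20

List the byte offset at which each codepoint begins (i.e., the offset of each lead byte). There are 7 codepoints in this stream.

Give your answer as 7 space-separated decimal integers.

Byte[0]=E7: 3-byte lead, need 2 cont bytes. acc=0x7
Byte[1]=B0: continuation. acc=(acc<<6)|0x30=0x1F0
Byte[2]=94: continuation. acc=(acc<<6)|0x14=0x7C14
Completed: cp=U+7C14 (starts at byte 0)
Byte[3]=E6: 3-byte lead, need 2 cont bytes. acc=0x6
Byte[4]=87: continuation. acc=(acc<<6)|0x07=0x187
Byte[5]=B6: continuation. acc=(acc<<6)|0x36=0x61F6
Completed: cp=U+61F6 (starts at byte 3)
Byte[6]=42: 1-byte ASCII. cp=U+0042
Byte[7]=F0: 4-byte lead, need 3 cont bytes. acc=0x0
Byte[8]=AE: continuation. acc=(acc<<6)|0x2E=0x2E
Byte[9]=B0: continuation. acc=(acc<<6)|0x30=0xBB0
Byte[10]=80: continuation. acc=(acc<<6)|0x00=0x2EC00
Completed: cp=U+2EC00 (starts at byte 7)
Byte[11]=6E: 1-byte ASCII. cp=U+006E
Byte[12]=F0: 4-byte lead, need 3 cont bytes. acc=0x0
Byte[13]=90: continuation. acc=(acc<<6)|0x10=0x10
Byte[14]=B1: continuation. acc=(acc<<6)|0x31=0x431
Byte[15]=8A: continuation. acc=(acc<<6)|0x0A=0x10C4A
Completed: cp=U+10C4A (starts at byte 12)
Byte[16]=20: 1-byte ASCII. cp=U+0020

Answer: 0 3 6 7 11 12 16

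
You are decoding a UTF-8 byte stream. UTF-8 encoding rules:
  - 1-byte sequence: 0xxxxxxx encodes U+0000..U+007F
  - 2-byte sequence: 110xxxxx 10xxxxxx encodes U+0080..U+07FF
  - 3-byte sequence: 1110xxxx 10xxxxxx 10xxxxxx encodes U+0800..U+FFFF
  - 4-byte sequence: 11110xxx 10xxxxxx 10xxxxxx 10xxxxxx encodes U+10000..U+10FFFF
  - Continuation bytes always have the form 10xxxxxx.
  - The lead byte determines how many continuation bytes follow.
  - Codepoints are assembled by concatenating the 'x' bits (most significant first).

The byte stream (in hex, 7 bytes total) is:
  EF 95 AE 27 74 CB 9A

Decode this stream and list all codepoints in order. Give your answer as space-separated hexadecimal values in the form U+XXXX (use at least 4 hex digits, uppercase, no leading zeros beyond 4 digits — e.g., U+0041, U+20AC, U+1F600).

Answer: U+F56E U+0027 U+0074 U+02DA

Derivation:
Byte[0]=EF: 3-byte lead, need 2 cont bytes. acc=0xF
Byte[1]=95: continuation. acc=(acc<<6)|0x15=0x3D5
Byte[2]=AE: continuation. acc=(acc<<6)|0x2E=0xF56E
Completed: cp=U+F56E (starts at byte 0)
Byte[3]=27: 1-byte ASCII. cp=U+0027
Byte[4]=74: 1-byte ASCII. cp=U+0074
Byte[5]=CB: 2-byte lead, need 1 cont bytes. acc=0xB
Byte[6]=9A: continuation. acc=(acc<<6)|0x1A=0x2DA
Completed: cp=U+02DA (starts at byte 5)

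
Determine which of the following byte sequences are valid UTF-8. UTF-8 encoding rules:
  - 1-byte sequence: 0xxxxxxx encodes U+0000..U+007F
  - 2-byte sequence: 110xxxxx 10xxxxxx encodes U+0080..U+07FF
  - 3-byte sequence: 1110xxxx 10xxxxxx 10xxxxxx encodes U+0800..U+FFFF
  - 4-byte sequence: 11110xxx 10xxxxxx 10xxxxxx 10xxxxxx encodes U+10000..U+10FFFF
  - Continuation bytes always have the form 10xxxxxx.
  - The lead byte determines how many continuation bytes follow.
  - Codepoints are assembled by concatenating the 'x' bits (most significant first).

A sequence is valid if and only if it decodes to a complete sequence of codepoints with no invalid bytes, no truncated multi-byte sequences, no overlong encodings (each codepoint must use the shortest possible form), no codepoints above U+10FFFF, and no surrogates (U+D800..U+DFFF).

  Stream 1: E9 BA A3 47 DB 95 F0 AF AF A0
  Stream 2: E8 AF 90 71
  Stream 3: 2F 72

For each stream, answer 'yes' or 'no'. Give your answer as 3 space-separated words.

Answer: yes yes yes

Derivation:
Stream 1: decodes cleanly. VALID
Stream 2: decodes cleanly. VALID
Stream 3: decodes cleanly. VALID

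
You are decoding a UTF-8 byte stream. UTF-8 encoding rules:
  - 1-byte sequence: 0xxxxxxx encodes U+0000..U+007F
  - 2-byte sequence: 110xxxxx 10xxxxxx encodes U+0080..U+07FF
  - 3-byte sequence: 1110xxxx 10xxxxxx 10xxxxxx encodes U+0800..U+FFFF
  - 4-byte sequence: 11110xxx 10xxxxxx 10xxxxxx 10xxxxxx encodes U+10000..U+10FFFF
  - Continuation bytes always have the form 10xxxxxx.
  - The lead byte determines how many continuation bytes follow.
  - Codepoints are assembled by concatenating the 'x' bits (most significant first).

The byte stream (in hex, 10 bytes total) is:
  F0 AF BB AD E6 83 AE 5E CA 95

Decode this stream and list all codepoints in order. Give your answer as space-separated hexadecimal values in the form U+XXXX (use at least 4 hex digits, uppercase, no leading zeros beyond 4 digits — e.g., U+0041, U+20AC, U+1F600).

Byte[0]=F0: 4-byte lead, need 3 cont bytes. acc=0x0
Byte[1]=AF: continuation. acc=(acc<<6)|0x2F=0x2F
Byte[2]=BB: continuation. acc=(acc<<6)|0x3B=0xBFB
Byte[3]=AD: continuation. acc=(acc<<6)|0x2D=0x2FEED
Completed: cp=U+2FEED (starts at byte 0)
Byte[4]=E6: 3-byte lead, need 2 cont bytes. acc=0x6
Byte[5]=83: continuation. acc=(acc<<6)|0x03=0x183
Byte[6]=AE: continuation. acc=(acc<<6)|0x2E=0x60EE
Completed: cp=U+60EE (starts at byte 4)
Byte[7]=5E: 1-byte ASCII. cp=U+005E
Byte[8]=CA: 2-byte lead, need 1 cont bytes. acc=0xA
Byte[9]=95: continuation. acc=(acc<<6)|0x15=0x295
Completed: cp=U+0295 (starts at byte 8)

Answer: U+2FEED U+60EE U+005E U+0295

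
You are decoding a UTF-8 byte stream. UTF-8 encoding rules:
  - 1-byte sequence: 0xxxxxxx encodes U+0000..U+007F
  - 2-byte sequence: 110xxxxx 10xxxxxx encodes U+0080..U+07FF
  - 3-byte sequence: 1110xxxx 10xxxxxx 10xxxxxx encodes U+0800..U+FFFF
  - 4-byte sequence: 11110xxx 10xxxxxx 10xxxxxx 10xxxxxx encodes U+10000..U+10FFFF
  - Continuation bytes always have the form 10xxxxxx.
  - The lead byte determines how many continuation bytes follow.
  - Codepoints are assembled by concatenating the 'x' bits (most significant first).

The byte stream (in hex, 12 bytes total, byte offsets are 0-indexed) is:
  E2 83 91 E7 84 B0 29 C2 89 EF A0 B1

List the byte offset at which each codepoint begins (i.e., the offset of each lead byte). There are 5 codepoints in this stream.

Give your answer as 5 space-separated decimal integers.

Answer: 0 3 6 7 9

Derivation:
Byte[0]=E2: 3-byte lead, need 2 cont bytes. acc=0x2
Byte[1]=83: continuation. acc=(acc<<6)|0x03=0x83
Byte[2]=91: continuation. acc=(acc<<6)|0x11=0x20D1
Completed: cp=U+20D1 (starts at byte 0)
Byte[3]=E7: 3-byte lead, need 2 cont bytes. acc=0x7
Byte[4]=84: continuation. acc=(acc<<6)|0x04=0x1C4
Byte[5]=B0: continuation. acc=(acc<<6)|0x30=0x7130
Completed: cp=U+7130 (starts at byte 3)
Byte[6]=29: 1-byte ASCII. cp=U+0029
Byte[7]=C2: 2-byte lead, need 1 cont bytes. acc=0x2
Byte[8]=89: continuation. acc=(acc<<6)|0x09=0x89
Completed: cp=U+0089 (starts at byte 7)
Byte[9]=EF: 3-byte lead, need 2 cont bytes. acc=0xF
Byte[10]=A0: continuation. acc=(acc<<6)|0x20=0x3E0
Byte[11]=B1: continuation. acc=(acc<<6)|0x31=0xF831
Completed: cp=U+F831 (starts at byte 9)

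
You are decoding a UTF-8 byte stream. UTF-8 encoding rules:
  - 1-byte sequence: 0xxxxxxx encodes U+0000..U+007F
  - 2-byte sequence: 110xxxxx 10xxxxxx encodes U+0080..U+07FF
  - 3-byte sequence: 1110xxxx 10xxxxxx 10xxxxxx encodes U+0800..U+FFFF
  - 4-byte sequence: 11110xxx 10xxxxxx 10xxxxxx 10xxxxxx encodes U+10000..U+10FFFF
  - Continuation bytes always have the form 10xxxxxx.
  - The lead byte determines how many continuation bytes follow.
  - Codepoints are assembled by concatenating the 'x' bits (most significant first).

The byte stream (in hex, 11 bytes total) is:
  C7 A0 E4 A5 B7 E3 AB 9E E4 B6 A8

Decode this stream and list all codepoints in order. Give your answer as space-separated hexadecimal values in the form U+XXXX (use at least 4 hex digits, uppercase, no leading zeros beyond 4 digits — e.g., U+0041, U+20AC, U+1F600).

Byte[0]=C7: 2-byte lead, need 1 cont bytes. acc=0x7
Byte[1]=A0: continuation. acc=(acc<<6)|0x20=0x1E0
Completed: cp=U+01E0 (starts at byte 0)
Byte[2]=E4: 3-byte lead, need 2 cont bytes. acc=0x4
Byte[3]=A5: continuation. acc=(acc<<6)|0x25=0x125
Byte[4]=B7: continuation. acc=(acc<<6)|0x37=0x4977
Completed: cp=U+4977 (starts at byte 2)
Byte[5]=E3: 3-byte lead, need 2 cont bytes. acc=0x3
Byte[6]=AB: continuation. acc=(acc<<6)|0x2B=0xEB
Byte[7]=9E: continuation. acc=(acc<<6)|0x1E=0x3ADE
Completed: cp=U+3ADE (starts at byte 5)
Byte[8]=E4: 3-byte lead, need 2 cont bytes. acc=0x4
Byte[9]=B6: continuation. acc=(acc<<6)|0x36=0x136
Byte[10]=A8: continuation. acc=(acc<<6)|0x28=0x4DA8
Completed: cp=U+4DA8 (starts at byte 8)

Answer: U+01E0 U+4977 U+3ADE U+4DA8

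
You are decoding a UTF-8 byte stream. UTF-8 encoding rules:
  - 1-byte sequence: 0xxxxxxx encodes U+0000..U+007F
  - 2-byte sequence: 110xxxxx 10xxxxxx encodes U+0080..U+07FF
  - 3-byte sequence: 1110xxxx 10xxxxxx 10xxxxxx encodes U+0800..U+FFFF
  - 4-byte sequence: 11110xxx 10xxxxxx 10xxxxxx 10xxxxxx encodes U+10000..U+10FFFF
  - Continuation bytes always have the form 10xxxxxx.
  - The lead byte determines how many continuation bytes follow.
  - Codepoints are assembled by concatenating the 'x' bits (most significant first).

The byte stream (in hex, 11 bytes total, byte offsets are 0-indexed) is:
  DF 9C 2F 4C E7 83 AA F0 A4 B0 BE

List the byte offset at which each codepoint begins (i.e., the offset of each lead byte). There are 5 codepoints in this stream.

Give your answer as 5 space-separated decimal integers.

Byte[0]=DF: 2-byte lead, need 1 cont bytes. acc=0x1F
Byte[1]=9C: continuation. acc=(acc<<6)|0x1C=0x7DC
Completed: cp=U+07DC (starts at byte 0)
Byte[2]=2F: 1-byte ASCII. cp=U+002F
Byte[3]=4C: 1-byte ASCII. cp=U+004C
Byte[4]=E7: 3-byte lead, need 2 cont bytes. acc=0x7
Byte[5]=83: continuation. acc=(acc<<6)|0x03=0x1C3
Byte[6]=AA: continuation. acc=(acc<<6)|0x2A=0x70EA
Completed: cp=U+70EA (starts at byte 4)
Byte[7]=F0: 4-byte lead, need 3 cont bytes. acc=0x0
Byte[8]=A4: continuation. acc=(acc<<6)|0x24=0x24
Byte[9]=B0: continuation. acc=(acc<<6)|0x30=0x930
Byte[10]=BE: continuation. acc=(acc<<6)|0x3E=0x24C3E
Completed: cp=U+24C3E (starts at byte 7)

Answer: 0 2 3 4 7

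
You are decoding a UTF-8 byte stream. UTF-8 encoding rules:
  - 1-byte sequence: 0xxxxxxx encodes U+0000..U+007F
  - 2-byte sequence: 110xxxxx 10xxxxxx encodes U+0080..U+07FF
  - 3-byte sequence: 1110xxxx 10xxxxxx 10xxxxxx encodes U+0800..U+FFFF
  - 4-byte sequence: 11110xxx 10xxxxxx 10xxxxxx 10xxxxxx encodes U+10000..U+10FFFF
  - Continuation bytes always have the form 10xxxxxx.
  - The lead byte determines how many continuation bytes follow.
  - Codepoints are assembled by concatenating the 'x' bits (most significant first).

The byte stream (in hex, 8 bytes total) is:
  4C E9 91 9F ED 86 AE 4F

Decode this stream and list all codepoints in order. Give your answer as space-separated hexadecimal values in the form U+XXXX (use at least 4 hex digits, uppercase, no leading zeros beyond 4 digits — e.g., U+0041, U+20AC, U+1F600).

Answer: U+004C U+945F U+D1AE U+004F

Derivation:
Byte[0]=4C: 1-byte ASCII. cp=U+004C
Byte[1]=E9: 3-byte lead, need 2 cont bytes. acc=0x9
Byte[2]=91: continuation. acc=(acc<<6)|0x11=0x251
Byte[3]=9F: continuation. acc=(acc<<6)|0x1F=0x945F
Completed: cp=U+945F (starts at byte 1)
Byte[4]=ED: 3-byte lead, need 2 cont bytes. acc=0xD
Byte[5]=86: continuation. acc=(acc<<6)|0x06=0x346
Byte[6]=AE: continuation. acc=(acc<<6)|0x2E=0xD1AE
Completed: cp=U+D1AE (starts at byte 4)
Byte[7]=4F: 1-byte ASCII. cp=U+004F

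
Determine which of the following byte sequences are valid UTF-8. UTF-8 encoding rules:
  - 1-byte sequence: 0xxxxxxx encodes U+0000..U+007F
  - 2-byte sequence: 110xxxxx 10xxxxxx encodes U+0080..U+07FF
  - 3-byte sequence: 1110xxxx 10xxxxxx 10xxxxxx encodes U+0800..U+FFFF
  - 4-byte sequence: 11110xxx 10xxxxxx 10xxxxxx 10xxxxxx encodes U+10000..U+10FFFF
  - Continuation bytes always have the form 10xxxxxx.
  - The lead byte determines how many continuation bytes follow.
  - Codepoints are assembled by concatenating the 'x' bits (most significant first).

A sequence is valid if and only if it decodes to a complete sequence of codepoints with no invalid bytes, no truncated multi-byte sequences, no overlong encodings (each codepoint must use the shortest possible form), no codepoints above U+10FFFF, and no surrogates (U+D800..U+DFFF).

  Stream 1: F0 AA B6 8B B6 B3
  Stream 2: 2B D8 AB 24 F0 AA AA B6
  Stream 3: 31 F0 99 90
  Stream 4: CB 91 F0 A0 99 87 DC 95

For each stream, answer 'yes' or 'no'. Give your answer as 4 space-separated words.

Answer: no yes no yes

Derivation:
Stream 1: error at byte offset 4. INVALID
Stream 2: decodes cleanly. VALID
Stream 3: error at byte offset 4. INVALID
Stream 4: decodes cleanly. VALID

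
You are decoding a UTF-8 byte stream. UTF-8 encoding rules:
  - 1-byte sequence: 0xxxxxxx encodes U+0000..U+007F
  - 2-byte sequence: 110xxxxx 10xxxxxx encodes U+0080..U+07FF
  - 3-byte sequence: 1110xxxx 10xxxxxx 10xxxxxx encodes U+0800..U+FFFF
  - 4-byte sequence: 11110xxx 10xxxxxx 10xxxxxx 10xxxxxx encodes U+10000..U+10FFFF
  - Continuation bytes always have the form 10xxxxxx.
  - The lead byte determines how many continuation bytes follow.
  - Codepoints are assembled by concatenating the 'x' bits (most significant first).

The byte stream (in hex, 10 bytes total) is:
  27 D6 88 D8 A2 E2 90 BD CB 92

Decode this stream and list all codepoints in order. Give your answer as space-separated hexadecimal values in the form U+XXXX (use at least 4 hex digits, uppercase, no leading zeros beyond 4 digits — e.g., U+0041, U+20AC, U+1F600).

Byte[0]=27: 1-byte ASCII. cp=U+0027
Byte[1]=D6: 2-byte lead, need 1 cont bytes. acc=0x16
Byte[2]=88: continuation. acc=(acc<<6)|0x08=0x588
Completed: cp=U+0588 (starts at byte 1)
Byte[3]=D8: 2-byte lead, need 1 cont bytes. acc=0x18
Byte[4]=A2: continuation. acc=(acc<<6)|0x22=0x622
Completed: cp=U+0622 (starts at byte 3)
Byte[5]=E2: 3-byte lead, need 2 cont bytes. acc=0x2
Byte[6]=90: continuation. acc=(acc<<6)|0x10=0x90
Byte[7]=BD: continuation. acc=(acc<<6)|0x3D=0x243D
Completed: cp=U+243D (starts at byte 5)
Byte[8]=CB: 2-byte lead, need 1 cont bytes. acc=0xB
Byte[9]=92: continuation. acc=(acc<<6)|0x12=0x2D2
Completed: cp=U+02D2 (starts at byte 8)

Answer: U+0027 U+0588 U+0622 U+243D U+02D2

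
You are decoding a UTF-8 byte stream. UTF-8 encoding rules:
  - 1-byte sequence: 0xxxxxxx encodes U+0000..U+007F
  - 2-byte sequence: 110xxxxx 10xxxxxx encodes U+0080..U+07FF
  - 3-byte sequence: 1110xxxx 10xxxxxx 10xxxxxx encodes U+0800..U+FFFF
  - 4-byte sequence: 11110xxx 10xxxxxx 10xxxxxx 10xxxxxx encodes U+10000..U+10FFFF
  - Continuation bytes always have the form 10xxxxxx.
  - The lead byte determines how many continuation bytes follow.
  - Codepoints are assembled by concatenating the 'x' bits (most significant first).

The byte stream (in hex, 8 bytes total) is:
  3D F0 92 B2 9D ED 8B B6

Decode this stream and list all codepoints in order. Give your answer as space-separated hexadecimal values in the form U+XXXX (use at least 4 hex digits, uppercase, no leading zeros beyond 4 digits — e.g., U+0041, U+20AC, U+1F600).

Byte[0]=3D: 1-byte ASCII. cp=U+003D
Byte[1]=F0: 4-byte lead, need 3 cont bytes. acc=0x0
Byte[2]=92: continuation. acc=(acc<<6)|0x12=0x12
Byte[3]=B2: continuation. acc=(acc<<6)|0x32=0x4B2
Byte[4]=9D: continuation. acc=(acc<<6)|0x1D=0x12C9D
Completed: cp=U+12C9D (starts at byte 1)
Byte[5]=ED: 3-byte lead, need 2 cont bytes. acc=0xD
Byte[6]=8B: continuation. acc=(acc<<6)|0x0B=0x34B
Byte[7]=B6: continuation. acc=(acc<<6)|0x36=0xD2F6
Completed: cp=U+D2F6 (starts at byte 5)

Answer: U+003D U+12C9D U+D2F6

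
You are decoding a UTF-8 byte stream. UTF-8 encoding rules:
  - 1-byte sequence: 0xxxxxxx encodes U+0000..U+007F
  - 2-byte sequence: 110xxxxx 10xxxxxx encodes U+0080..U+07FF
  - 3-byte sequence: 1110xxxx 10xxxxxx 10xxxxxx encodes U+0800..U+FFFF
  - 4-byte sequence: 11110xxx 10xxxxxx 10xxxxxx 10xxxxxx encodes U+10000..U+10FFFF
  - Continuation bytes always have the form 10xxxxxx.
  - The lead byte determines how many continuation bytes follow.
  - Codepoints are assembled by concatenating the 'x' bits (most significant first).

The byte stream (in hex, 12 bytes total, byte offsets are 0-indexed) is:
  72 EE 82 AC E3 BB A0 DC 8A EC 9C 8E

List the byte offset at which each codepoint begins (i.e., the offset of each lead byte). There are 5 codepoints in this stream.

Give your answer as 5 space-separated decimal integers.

Answer: 0 1 4 7 9

Derivation:
Byte[0]=72: 1-byte ASCII. cp=U+0072
Byte[1]=EE: 3-byte lead, need 2 cont bytes. acc=0xE
Byte[2]=82: continuation. acc=(acc<<6)|0x02=0x382
Byte[3]=AC: continuation. acc=(acc<<6)|0x2C=0xE0AC
Completed: cp=U+E0AC (starts at byte 1)
Byte[4]=E3: 3-byte lead, need 2 cont bytes. acc=0x3
Byte[5]=BB: continuation. acc=(acc<<6)|0x3B=0xFB
Byte[6]=A0: continuation. acc=(acc<<6)|0x20=0x3EE0
Completed: cp=U+3EE0 (starts at byte 4)
Byte[7]=DC: 2-byte lead, need 1 cont bytes. acc=0x1C
Byte[8]=8A: continuation. acc=(acc<<6)|0x0A=0x70A
Completed: cp=U+070A (starts at byte 7)
Byte[9]=EC: 3-byte lead, need 2 cont bytes. acc=0xC
Byte[10]=9C: continuation. acc=(acc<<6)|0x1C=0x31C
Byte[11]=8E: continuation. acc=(acc<<6)|0x0E=0xC70E
Completed: cp=U+C70E (starts at byte 9)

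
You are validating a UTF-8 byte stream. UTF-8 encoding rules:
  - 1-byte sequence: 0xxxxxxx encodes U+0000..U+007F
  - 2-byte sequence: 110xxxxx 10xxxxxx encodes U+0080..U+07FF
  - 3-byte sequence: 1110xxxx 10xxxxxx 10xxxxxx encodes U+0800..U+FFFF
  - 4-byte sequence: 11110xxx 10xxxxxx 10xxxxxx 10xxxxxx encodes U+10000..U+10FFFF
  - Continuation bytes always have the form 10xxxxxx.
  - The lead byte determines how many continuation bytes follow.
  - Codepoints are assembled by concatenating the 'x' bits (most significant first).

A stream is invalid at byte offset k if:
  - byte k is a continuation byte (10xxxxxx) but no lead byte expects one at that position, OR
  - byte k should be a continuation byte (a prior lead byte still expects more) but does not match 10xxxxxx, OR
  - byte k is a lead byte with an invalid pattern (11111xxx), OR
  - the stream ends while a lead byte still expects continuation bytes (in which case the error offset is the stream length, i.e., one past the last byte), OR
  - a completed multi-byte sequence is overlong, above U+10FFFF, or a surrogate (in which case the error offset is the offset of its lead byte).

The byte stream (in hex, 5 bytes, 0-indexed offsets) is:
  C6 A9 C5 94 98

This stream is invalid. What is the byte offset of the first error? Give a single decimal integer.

Answer: 4

Derivation:
Byte[0]=C6: 2-byte lead, need 1 cont bytes. acc=0x6
Byte[1]=A9: continuation. acc=(acc<<6)|0x29=0x1A9
Completed: cp=U+01A9 (starts at byte 0)
Byte[2]=C5: 2-byte lead, need 1 cont bytes. acc=0x5
Byte[3]=94: continuation. acc=(acc<<6)|0x14=0x154
Completed: cp=U+0154 (starts at byte 2)
Byte[4]=98: INVALID lead byte (not 0xxx/110x/1110/11110)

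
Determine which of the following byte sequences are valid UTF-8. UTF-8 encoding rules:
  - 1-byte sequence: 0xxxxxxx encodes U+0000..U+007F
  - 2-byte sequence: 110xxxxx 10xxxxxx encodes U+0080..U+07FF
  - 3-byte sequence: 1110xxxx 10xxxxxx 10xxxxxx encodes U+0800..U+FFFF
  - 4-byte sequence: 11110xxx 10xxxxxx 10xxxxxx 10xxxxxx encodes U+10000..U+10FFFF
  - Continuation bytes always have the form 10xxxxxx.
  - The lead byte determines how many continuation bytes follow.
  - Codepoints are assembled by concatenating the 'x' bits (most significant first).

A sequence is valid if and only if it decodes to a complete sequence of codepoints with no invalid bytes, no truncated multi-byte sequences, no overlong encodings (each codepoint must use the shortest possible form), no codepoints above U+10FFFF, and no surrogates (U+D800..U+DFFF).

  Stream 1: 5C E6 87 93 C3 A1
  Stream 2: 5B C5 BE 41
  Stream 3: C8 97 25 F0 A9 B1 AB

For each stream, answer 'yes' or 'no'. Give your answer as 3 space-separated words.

Stream 1: decodes cleanly. VALID
Stream 2: decodes cleanly. VALID
Stream 3: decodes cleanly. VALID

Answer: yes yes yes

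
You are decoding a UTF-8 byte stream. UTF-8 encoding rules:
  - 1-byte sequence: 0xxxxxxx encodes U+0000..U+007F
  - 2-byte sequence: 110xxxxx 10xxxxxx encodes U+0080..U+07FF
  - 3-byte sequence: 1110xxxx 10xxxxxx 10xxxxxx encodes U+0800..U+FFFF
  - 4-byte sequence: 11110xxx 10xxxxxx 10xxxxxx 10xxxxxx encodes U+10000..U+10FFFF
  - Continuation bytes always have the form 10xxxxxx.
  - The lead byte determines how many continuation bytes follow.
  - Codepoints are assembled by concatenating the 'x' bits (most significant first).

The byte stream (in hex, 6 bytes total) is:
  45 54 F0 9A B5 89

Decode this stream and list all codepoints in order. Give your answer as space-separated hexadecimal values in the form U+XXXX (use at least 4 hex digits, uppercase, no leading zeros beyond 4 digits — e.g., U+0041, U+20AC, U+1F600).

Byte[0]=45: 1-byte ASCII. cp=U+0045
Byte[1]=54: 1-byte ASCII. cp=U+0054
Byte[2]=F0: 4-byte lead, need 3 cont bytes. acc=0x0
Byte[3]=9A: continuation. acc=(acc<<6)|0x1A=0x1A
Byte[4]=B5: continuation. acc=(acc<<6)|0x35=0x6B5
Byte[5]=89: continuation. acc=(acc<<6)|0x09=0x1AD49
Completed: cp=U+1AD49 (starts at byte 2)

Answer: U+0045 U+0054 U+1AD49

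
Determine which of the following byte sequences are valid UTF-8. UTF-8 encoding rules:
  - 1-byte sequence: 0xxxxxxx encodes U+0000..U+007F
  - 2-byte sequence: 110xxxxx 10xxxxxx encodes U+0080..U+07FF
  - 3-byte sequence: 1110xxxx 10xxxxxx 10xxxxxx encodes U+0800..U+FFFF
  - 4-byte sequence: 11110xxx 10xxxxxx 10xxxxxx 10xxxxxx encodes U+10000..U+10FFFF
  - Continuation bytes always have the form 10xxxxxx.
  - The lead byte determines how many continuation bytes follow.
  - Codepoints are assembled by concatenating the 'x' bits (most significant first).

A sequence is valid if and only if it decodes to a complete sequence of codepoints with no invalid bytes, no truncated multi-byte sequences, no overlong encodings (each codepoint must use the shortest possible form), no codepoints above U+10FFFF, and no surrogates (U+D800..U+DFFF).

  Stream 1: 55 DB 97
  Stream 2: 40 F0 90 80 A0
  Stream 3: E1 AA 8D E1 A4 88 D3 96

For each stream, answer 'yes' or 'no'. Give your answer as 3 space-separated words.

Stream 1: decodes cleanly. VALID
Stream 2: decodes cleanly. VALID
Stream 3: decodes cleanly. VALID

Answer: yes yes yes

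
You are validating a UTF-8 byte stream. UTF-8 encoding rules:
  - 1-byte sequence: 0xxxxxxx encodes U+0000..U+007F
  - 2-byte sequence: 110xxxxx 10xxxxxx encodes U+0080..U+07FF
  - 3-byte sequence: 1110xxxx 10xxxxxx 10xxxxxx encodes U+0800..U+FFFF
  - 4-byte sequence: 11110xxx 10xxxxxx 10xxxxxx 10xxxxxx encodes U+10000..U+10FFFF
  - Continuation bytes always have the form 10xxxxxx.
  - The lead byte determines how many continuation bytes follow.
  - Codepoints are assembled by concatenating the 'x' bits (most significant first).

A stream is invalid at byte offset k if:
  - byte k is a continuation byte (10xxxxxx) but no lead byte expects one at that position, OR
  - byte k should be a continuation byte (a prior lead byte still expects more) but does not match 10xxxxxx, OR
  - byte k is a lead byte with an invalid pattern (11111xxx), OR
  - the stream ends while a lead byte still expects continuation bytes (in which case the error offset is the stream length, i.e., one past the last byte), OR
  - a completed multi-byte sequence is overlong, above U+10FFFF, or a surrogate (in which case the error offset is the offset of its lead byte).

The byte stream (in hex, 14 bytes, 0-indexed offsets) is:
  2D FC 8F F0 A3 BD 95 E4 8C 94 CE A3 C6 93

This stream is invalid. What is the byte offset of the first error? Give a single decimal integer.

Byte[0]=2D: 1-byte ASCII. cp=U+002D
Byte[1]=FC: INVALID lead byte (not 0xxx/110x/1110/11110)

Answer: 1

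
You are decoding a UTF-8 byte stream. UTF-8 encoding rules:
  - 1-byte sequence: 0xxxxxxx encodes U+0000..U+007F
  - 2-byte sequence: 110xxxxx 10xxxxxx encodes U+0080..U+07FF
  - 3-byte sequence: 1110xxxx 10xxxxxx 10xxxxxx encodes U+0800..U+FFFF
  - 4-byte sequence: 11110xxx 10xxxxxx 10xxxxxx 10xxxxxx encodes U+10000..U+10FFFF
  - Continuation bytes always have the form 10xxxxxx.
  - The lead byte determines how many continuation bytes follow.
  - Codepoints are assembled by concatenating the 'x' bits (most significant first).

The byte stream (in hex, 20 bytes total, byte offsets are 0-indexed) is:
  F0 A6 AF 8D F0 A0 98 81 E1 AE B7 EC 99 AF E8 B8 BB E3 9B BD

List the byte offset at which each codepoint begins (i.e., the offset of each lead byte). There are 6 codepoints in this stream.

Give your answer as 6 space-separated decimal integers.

Answer: 0 4 8 11 14 17

Derivation:
Byte[0]=F0: 4-byte lead, need 3 cont bytes. acc=0x0
Byte[1]=A6: continuation. acc=(acc<<6)|0x26=0x26
Byte[2]=AF: continuation. acc=(acc<<6)|0x2F=0x9AF
Byte[3]=8D: continuation. acc=(acc<<6)|0x0D=0x26BCD
Completed: cp=U+26BCD (starts at byte 0)
Byte[4]=F0: 4-byte lead, need 3 cont bytes. acc=0x0
Byte[5]=A0: continuation. acc=(acc<<6)|0x20=0x20
Byte[6]=98: continuation. acc=(acc<<6)|0x18=0x818
Byte[7]=81: continuation. acc=(acc<<6)|0x01=0x20601
Completed: cp=U+20601 (starts at byte 4)
Byte[8]=E1: 3-byte lead, need 2 cont bytes. acc=0x1
Byte[9]=AE: continuation. acc=(acc<<6)|0x2E=0x6E
Byte[10]=B7: continuation. acc=(acc<<6)|0x37=0x1BB7
Completed: cp=U+1BB7 (starts at byte 8)
Byte[11]=EC: 3-byte lead, need 2 cont bytes. acc=0xC
Byte[12]=99: continuation. acc=(acc<<6)|0x19=0x319
Byte[13]=AF: continuation. acc=(acc<<6)|0x2F=0xC66F
Completed: cp=U+C66F (starts at byte 11)
Byte[14]=E8: 3-byte lead, need 2 cont bytes. acc=0x8
Byte[15]=B8: continuation. acc=(acc<<6)|0x38=0x238
Byte[16]=BB: continuation. acc=(acc<<6)|0x3B=0x8E3B
Completed: cp=U+8E3B (starts at byte 14)
Byte[17]=E3: 3-byte lead, need 2 cont bytes. acc=0x3
Byte[18]=9B: continuation. acc=(acc<<6)|0x1B=0xDB
Byte[19]=BD: continuation. acc=(acc<<6)|0x3D=0x36FD
Completed: cp=U+36FD (starts at byte 17)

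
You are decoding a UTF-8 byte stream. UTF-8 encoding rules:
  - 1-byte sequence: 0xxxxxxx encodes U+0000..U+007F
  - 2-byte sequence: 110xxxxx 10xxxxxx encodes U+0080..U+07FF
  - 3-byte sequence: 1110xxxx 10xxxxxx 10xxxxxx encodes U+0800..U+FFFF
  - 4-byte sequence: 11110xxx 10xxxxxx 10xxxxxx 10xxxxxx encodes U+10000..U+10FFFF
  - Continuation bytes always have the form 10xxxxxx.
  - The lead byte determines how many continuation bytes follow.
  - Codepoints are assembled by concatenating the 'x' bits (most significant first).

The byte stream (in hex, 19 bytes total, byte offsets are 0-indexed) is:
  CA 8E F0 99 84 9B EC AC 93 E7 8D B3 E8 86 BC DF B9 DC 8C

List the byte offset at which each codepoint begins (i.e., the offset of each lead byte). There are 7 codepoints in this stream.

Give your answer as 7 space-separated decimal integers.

Byte[0]=CA: 2-byte lead, need 1 cont bytes. acc=0xA
Byte[1]=8E: continuation. acc=(acc<<6)|0x0E=0x28E
Completed: cp=U+028E (starts at byte 0)
Byte[2]=F0: 4-byte lead, need 3 cont bytes. acc=0x0
Byte[3]=99: continuation. acc=(acc<<6)|0x19=0x19
Byte[4]=84: continuation. acc=(acc<<6)|0x04=0x644
Byte[5]=9B: continuation. acc=(acc<<6)|0x1B=0x1911B
Completed: cp=U+1911B (starts at byte 2)
Byte[6]=EC: 3-byte lead, need 2 cont bytes. acc=0xC
Byte[7]=AC: continuation. acc=(acc<<6)|0x2C=0x32C
Byte[8]=93: continuation. acc=(acc<<6)|0x13=0xCB13
Completed: cp=U+CB13 (starts at byte 6)
Byte[9]=E7: 3-byte lead, need 2 cont bytes. acc=0x7
Byte[10]=8D: continuation. acc=(acc<<6)|0x0D=0x1CD
Byte[11]=B3: continuation. acc=(acc<<6)|0x33=0x7373
Completed: cp=U+7373 (starts at byte 9)
Byte[12]=E8: 3-byte lead, need 2 cont bytes. acc=0x8
Byte[13]=86: continuation. acc=(acc<<6)|0x06=0x206
Byte[14]=BC: continuation. acc=(acc<<6)|0x3C=0x81BC
Completed: cp=U+81BC (starts at byte 12)
Byte[15]=DF: 2-byte lead, need 1 cont bytes. acc=0x1F
Byte[16]=B9: continuation. acc=(acc<<6)|0x39=0x7F9
Completed: cp=U+07F9 (starts at byte 15)
Byte[17]=DC: 2-byte lead, need 1 cont bytes. acc=0x1C
Byte[18]=8C: continuation. acc=(acc<<6)|0x0C=0x70C
Completed: cp=U+070C (starts at byte 17)

Answer: 0 2 6 9 12 15 17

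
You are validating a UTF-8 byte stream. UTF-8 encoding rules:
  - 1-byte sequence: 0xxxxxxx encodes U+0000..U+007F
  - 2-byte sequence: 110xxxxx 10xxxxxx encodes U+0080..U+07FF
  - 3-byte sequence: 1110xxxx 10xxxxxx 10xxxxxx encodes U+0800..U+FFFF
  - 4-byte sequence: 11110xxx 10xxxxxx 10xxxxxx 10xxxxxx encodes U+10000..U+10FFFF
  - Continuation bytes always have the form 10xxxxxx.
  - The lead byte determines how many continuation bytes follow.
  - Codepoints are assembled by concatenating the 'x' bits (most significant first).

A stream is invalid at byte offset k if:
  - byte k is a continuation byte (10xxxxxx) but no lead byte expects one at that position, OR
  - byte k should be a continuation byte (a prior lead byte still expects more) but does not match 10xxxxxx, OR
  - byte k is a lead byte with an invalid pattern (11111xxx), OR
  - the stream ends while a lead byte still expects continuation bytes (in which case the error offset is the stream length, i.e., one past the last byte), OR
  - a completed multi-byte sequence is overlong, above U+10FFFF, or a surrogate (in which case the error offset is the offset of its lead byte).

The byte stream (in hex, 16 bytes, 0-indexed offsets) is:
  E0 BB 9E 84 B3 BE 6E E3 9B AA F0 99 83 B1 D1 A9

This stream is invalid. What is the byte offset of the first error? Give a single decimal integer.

Byte[0]=E0: 3-byte lead, need 2 cont bytes. acc=0x0
Byte[1]=BB: continuation. acc=(acc<<6)|0x3B=0x3B
Byte[2]=9E: continuation. acc=(acc<<6)|0x1E=0xEDE
Completed: cp=U+0EDE (starts at byte 0)
Byte[3]=84: INVALID lead byte (not 0xxx/110x/1110/11110)

Answer: 3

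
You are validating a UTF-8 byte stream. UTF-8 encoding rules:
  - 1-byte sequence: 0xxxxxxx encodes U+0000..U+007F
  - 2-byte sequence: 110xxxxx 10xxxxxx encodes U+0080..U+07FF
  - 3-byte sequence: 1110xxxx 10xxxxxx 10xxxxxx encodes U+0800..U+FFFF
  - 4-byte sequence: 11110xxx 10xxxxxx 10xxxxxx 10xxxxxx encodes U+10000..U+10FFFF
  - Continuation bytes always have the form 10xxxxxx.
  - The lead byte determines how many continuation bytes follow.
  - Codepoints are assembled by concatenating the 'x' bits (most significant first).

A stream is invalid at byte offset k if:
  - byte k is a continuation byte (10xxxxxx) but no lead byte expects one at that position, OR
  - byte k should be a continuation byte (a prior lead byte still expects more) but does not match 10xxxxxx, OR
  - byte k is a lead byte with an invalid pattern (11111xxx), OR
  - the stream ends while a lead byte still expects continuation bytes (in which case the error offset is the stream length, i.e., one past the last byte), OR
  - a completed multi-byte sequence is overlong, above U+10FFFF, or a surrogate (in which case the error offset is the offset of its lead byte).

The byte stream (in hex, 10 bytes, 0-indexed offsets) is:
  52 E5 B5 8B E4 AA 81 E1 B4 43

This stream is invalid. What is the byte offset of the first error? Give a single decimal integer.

Byte[0]=52: 1-byte ASCII. cp=U+0052
Byte[1]=E5: 3-byte lead, need 2 cont bytes. acc=0x5
Byte[2]=B5: continuation. acc=(acc<<6)|0x35=0x175
Byte[3]=8B: continuation. acc=(acc<<6)|0x0B=0x5D4B
Completed: cp=U+5D4B (starts at byte 1)
Byte[4]=E4: 3-byte lead, need 2 cont bytes. acc=0x4
Byte[5]=AA: continuation. acc=(acc<<6)|0x2A=0x12A
Byte[6]=81: continuation. acc=(acc<<6)|0x01=0x4A81
Completed: cp=U+4A81 (starts at byte 4)
Byte[7]=E1: 3-byte lead, need 2 cont bytes. acc=0x1
Byte[8]=B4: continuation. acc=(acc<<6)|0x34=0x74
Byte[9]=43: expected 10xxxxxx continuation. INVALID

Answer: 9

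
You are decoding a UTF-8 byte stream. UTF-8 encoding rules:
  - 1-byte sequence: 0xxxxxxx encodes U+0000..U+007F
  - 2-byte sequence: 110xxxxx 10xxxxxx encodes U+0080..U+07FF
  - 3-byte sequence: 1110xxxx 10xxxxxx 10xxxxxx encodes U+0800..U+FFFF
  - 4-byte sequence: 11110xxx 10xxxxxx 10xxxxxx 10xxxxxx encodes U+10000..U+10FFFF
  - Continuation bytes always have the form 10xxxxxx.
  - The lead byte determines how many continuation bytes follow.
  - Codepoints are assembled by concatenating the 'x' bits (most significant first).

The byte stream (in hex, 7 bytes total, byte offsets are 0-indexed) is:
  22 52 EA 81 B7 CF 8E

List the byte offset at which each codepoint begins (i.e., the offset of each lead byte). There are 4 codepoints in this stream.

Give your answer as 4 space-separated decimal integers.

Byte[0]=22: 1-byte ASCII. cp=U+0022
Byte[1]=52: 1-byte ASCII. cp=U+0052
Byte[2]=EA: 3-byte lead, need 2 cont bytes. acc=0xA
Byte[3]=81: continuation. acc=(acc<<6)|0x01=0x281
Byte[4]=B7: continuation. acc=(acc<<6)|0x37=0xA077
Completed: cp=U+A077 (starts at byte 2)
Byte[5]=CF: 2-byte lead, need 1 cont bytes. acc=0xF
Byte[6]=8E: continuation. acc=(acc<<6)|0x0E=0x3CE
Completed: cp=U+03CE (starts at byte 5)

Answer: 0 1 2 5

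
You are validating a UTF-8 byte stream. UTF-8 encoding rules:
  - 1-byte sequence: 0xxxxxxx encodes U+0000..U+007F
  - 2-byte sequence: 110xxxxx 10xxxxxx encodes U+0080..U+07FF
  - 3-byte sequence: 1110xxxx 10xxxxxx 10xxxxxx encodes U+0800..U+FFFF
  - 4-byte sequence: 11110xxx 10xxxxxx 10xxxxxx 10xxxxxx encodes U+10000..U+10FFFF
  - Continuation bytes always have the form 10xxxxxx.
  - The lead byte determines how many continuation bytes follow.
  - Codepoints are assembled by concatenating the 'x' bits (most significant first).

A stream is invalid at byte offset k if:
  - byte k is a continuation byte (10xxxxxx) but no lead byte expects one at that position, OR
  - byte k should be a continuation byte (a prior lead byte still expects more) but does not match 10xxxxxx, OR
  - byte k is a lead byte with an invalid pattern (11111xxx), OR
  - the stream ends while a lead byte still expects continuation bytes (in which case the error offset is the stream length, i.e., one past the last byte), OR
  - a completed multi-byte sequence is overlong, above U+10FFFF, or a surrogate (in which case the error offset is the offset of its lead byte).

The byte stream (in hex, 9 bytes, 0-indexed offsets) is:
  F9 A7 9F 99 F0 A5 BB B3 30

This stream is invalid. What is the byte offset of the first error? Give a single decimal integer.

Answer: 0

Derivation:
Byte[0]=F9: INVALID lead byte (not 0xxx/110x/1110/11110)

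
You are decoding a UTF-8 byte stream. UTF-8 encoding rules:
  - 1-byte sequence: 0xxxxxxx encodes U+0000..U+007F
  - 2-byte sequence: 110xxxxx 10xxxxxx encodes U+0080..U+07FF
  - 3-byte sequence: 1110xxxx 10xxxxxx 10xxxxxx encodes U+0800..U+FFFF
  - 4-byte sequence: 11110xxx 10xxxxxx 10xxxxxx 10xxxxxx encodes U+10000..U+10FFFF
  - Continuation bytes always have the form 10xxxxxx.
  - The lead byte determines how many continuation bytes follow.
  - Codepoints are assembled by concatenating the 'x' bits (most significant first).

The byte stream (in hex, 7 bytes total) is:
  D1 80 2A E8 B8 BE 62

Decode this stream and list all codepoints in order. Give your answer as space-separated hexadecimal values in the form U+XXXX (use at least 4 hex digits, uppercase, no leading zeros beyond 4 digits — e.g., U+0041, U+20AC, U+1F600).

Answer: U+0440 U+002A U+8E3E U+0062

Derivation:
Byte[0]=D1: 2-byte lead, need 1 cont bytes. acc=0x11
Byte[1]=80: continuation. acc=(acc<<6)|0x00=0x440
Completed: cp=U+0440 (starts at byte 0)
Byte[2]=2A: 1-byte ASCII. cp=U+002A
Byte[3]=E8: 3-byte lead, need 2 cont bytes. acc=0x8
Byte[4]=B8: continuation. acc=(acc<<6)|0x38=0x238
Byte[5]=BE: continuation. acc=(acc<<6)|0x3E=0x8E3E
Completed: cp=U+8E3E (starts at byte 3)
Byte[6]=62: 1-byte ASCII. cp=U+0062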